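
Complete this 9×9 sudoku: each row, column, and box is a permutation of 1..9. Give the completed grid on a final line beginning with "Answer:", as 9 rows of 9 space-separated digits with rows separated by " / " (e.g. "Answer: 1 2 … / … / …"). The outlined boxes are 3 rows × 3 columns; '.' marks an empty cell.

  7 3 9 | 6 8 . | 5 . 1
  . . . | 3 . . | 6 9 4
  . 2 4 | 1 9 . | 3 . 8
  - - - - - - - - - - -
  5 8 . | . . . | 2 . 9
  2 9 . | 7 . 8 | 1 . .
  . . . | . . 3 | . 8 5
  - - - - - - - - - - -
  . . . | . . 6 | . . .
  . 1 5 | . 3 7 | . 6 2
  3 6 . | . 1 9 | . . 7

Step 1. [r4c4∈{4}] r4c4 is down to just 4 ⇒ r4c4=4.
Step 2. [r7c5∈{2,4,5}] r7c5 is the only open cell in col 5 admitting 4. So r7c5=4.
Step 3. [r8c4∈{8}] only 8 remains possible at r8c4 ⇒ r8c4=8.
Step 4. [r6c7∈{4,7}] in col 7, 7 fits only at r6c7, so r6c7=7.
Step 5. [r4c8∈{3}] r4c8 has the single candidate 3 ⇒ r4c8=3.
Step 6. [r4c3∈{1,6,7}] r4c3 is the only open cell in row 4 admitting 7 ⇒ r4c3=7.
Step 7. [r8c1∈{4,9}] in box 7, 4 fits only at r8c1, so r8c1=4.
Step 8. [r9c7∈{4,8}] col 7 places 4 nowhere but r9c7, so r9c7=4.
Step 9. [r9c3∈{2,8}] in row 9, 8 fits only at r9c3 ⇒ r9c3=8.
Step 10. [r9c4∈{2,5}] r9c4 is the only open cell in row 9 admitting 2, so r9c4=2.
Step 11. [r2c3∈{1}] nothing but 1 survives at r2c3. So r2c3=1.
Step 12. [r6c3∈{6}] r6c3 has the single candidate 6. So r6c3=6.
Step 13. [r2c5∈{2,5,7}] across row 2, 7 lands solely at r2c5 ⇒ r2c5=7.
Step 14. [r2c6∈{2,5}] 2 has one home in row 2: r2c6, so r2c6=2.
Step 15. [r9c8∈{5}] nothing but 5 survives at r9c8. So r9c8=5.
Step 16. [r4c5∈{6}] r4c5's peers cover all but 6. So r4c5=6.
Step 17. [r7c1∈{9}] nothing but 9 survives at r7c1. So r7c1=9.
Step 18. [r7c9∈{3}] nothing but 3 survives at r7c9 ⇒ r7c9=3.
Step 19. [r1c6∈{4}] r1c6's peers cover all but 4. So r1c6=4.
Step 20. [r6c5∈{2}] r6c5's peers cover all but 2. So r6c5=2.
Step 21. [r5c8∈{4}] nothing but 4 survives at r5c8 ⇒ r5c8=4.
Step 22. [r6c4∈{9}] only 9 remains possible at r6c4. So r6c4=9.
Step 23. [r7c4∈{5}] r7c4 is down to just 5 ⇒ r7c4=5.
Step 24. [r1c8∈{2}] r1c8 has the single candidate 2. So r1c8=2.
Step 25. [r5c3∈{3}] r5c3 is down to just 3, so r5c3=3.
Step 26. [r4c6∈{1}] only 1 remains possible at r4c6, so r4c6=1.
Step 27. [r7c8∈{1}] r7c8's peers cover all but 1, so r7c8=1.
Step 28. [r6c1∈{1}] r6c1 is down to just 1 ⇒ r6c1=1.
Step 29. [r3c1∈{6}] nothing but 6 survives at r3c1. So r3c1=6.
Step 30. [r2c1∈{8}] nothing but 8 survives at r2c1 ⇒ r2c1=8.
Step 31. [r3c6∈{5}] only 5 remains possible at r3c6. So r3c6=5.
Step 32. [r8c7∈{9}] r8c7 has the single candidate 9, so r8c7=9.
Step 33. [r6c2∈{4}] r6c2 is down to just 4. So r6c2=4.
Step 34. [r7c3∈{2}] nothing but 2 survives at r7c3 ⇒ r7c3=2.
Step 35. [r5c5∈{5}] r5c5's peers cover all but 5 ⇒ r5c5=5.
Step 36. [r2c2∈{5}] only 5 remains possible at r2c2, so r2c2=5.
Step 37. [r5c9∈{6}] r5c9 is down to just 6 ⇒ r5c9=6.
Step 38. [r7c7∈{8}] r7c7 has the single candidate 8. So r7c7=8.
Step 39. [r3c8∈{7}] r3c8 has the single candidate 7 ⇒ r3c8=7.
Step 40. [r7c2∈{7}] r7c2's peers cover all but 7 ⇒ r7c2=7.

Answer: 7 3 9 6 8 4 5 2 1 / 8 5 1 3 7 2 6 9 4 / 6 2 4 1 9 5 3 7 8 / 5 8 7 4 6 1 2 3 9 / 2 9 3 7 5 8 1 4 6 / 1 4 6 9 2 3 7 8 5 / 9 7 2 5 4 6 8 1 3 / 4 1 5 8 3 7 9 6 2 / 3 6 8 2 1 9 4 5 7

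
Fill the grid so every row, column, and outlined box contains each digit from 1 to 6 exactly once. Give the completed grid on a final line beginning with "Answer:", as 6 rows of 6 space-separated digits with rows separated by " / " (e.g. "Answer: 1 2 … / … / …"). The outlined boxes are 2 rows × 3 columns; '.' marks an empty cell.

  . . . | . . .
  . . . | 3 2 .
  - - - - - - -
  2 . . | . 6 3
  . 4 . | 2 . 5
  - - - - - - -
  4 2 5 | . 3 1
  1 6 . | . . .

Step 1. [r3c3∈{1}] nothing but 1 survives at r3c3, so r3c3=1.
Step 2. [r1c4∈{1,4,5,6}] r1c4 is the only open cell in col 4 admitting 1, so r1c4=1.
Step 3. [r1c5∈{4,5}] box 2 places 5 nowhere but r1c5, so r1c5=5.
Step 4. [r1c3∈{2,3,4,6}] in row 1, 2 fits only at r1c3. So r1c3=2.
Step 5. [r1c6∈{4,6}] across row 1, 4 lands solely at r1c6, so r1c6=4.
Step 6. [r1c1∈{3,6}] across row 1, 6 lands solely at r1c1, so r1c1=6.
Step 7. [r6c4∈{4,5}] across row 6, 5 lands solely at r6c4, so r6c4=5.
Step 8. [r3c2∈{5}] r3c2 is down to just 5. So r3c2=5.
Step 9. [r4c1∈{3}] only 3 remains possible at r4c1, so r4c1=3.
Step 10. [r6c3∈{3}] r6c3 is down to just 3 ⇒ r6c3=3.
Step 11. [r2c6∈{6}] r2c6 has the single candidate 6. So r2c6=6.
Step 12. [r4c3∈{6}] nothing but 6 survives at r4c3. So r4c3=6.
Step 13. [r5c4∈{6}] r5c4 is down to just 6, so r5c4=6.
Step 14. [r2c3∈{4}] r2c3 is down to just 4 ⇒ r2c3=4.
Step 15. [r6c6∈{2}] only 2 remains possible at r6c6 ⇒ r6c6=2.
Step 16. [r4c5∈{1}] r4c5 is down to just 1, so r4c5=1.
Step 17. [r1c2∈{3}] only 3 remains possible at r1c2 ⇒ r1c2=3.
Step 18. [r2c1∈{5}] only 5 remains possible at r2c1 ⇒ r2c1=5.
Step 19. [r2c2∈{1}] r2c2 has the single candidate 1. So r2c2=1.
Step 20. [r3c4∈{4}] nothing but 4 survives at r3c4. So r3c4=4.
Step 21. [r6c5∈{4}] nothing but 4 survives at r6c5, so r6c5=4.

Answer: 6 3 2 1 5 4 / 5 1 4 3 2 6 / 2 5 1 4 6 3 / 3 4 6 2 1 5 / 4 2 5 6 3 1 / 1 6 3 5 4 2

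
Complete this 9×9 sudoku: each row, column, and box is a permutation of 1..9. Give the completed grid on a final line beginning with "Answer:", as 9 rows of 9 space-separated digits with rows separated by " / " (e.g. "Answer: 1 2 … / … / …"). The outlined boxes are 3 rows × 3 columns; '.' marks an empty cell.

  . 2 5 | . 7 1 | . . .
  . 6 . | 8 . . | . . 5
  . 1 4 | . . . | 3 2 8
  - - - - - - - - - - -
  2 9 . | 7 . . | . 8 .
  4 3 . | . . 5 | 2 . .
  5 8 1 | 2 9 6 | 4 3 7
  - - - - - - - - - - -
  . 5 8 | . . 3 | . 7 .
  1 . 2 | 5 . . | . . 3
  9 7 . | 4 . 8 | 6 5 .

Step 1. [r1c7∈{9}] r1c7 is down to just 9, so r1c7=9.
Step 2. [r7c7∈{1}] r7c7 has the single candidate 1, so r7c7=1.
Step 3. [r7c9∈{2,4,9}] row 7 places 4 nowhere but r7c9. So r7c9=4.
Step 4. [r1c9∈{6}] r1c9 has the single candidate 6. So r1c9=6.
Step 5. [r5c4∈{1}] nothing but 1 survives at r5c4 ⇒ r5c4=1.
Step 6. [r7c5∈{2,6}] row 7 places 2 nowhere but r7c5 ⇒ r7c5=2.
Step 7. [r2c3∈{3,7,9}] col 3 places 9 nowhere but r2c3 ⇒ r2c3=9.
Step 8. [r7c4∈{6,9}] in row 7, 9 fits only at r7c4 ⇒ r7c4=9.
Step 9. [r4c6∈{4}] r4c6's peers cover all but 4 ⇒ r4c6=4.
Step 10. [r2c5∈{3,4}] in col 5, 4 fits only at r2c5 ⇒ r2c5=4.
Step 11. [r2c1∈{3,7}] in row 2, 3 fits only at r2c1. So r2c1=3.
Step 12. [r5c8∈{6,9}] r5c8 is the only open cell in col 8 admitting 6. So r5c8=6.
Step 13. [r3c5∈{5,6}] across row 3, 5 lands solely at r3c5, so r3c5=5.
Step 14. [r4c9∈{1}] only 1 remains possible at r4c9. So r4c9=1.
Step 15. [r8c5∈{6}] nothing but 6 survives at r8c5, so r8c5=6.
Step 16. [r2c6∈{2}] r2c6 has the single candidate 2. So r2c6=2.
Step 17. [r3c4∈{6}] nothing but 6 survives at r3c4, so r3c4=6.
Step 18. [r9c5∈{1}] nothing but 1 survives at r9c5, so r9c5=1.
Step 19. [r1c1∈{8}] only 8 remains possible at r1c1 ⇒ r1c1=8.
Step 20. [r1c4∈{3}] only 3 remains possible at r1c4, so r1c4=3.
Step 21. [r8c6∈{7}] nothing but 7 survives at r8c6. So r8c6=7.
Step 22. [r2c8∈{1}] only 1 remains possible at r2c8. So r2c8=1.
Step 23. [r5c3∈{7}] r5c3 has the single candidate 7, so r5c3=7.
Step 24. [r4c5∈{3}] nothing but 3 survives at r4c5. So r4c5=3.
Step 25. [r8c7∈{8}] only 8 remains possible at r8c7, so r8c7=8.
Step 26. [r1c8∈{4}] r1c8 has the single candidate 4, so r1c8=4.
Step 27. [r3c1∈{7}] nothing but 7 survives at r3c1. So r3c1=7.
Step 28. [r8c2∈{4}] only 4 remains possible at r8c2 ⇒ r8c2=4.
Step 29. [r2c7∈{7}] r2c7's peers cover all but 7. So r2c7=7.
Step 30. [r8c8∈{9}] only 9 remains possible at r8c8, so r8c8=9.
Step 31. [r5c9∈{9}] only 9 remains possible at r5c9 ⇒ r5c9=9.
Step 32. [r3c6∈{9}] r3c6 is down to just 9. So r3c6=9.
Step 33. [r9c9∈{2}] nothing but 2 survives at r9c9. So r9c9=2.
Step 34. [r4c7∈{5}] r4c7 has the single candidate 5. So r4c7=5.
Step 35. [r5c5∈{8}] r5c5 is down to just 8 ⇒ r5c5=8.
Step 36. [r4c3∈{6}] only 6 remains possible at r4c3 ⇒ r4c3=6.
Step 37. [r9c3∈{3}] nothing but 3 survives at r9c3. So r9c3=3.
Step 38. [r7c1∈{6}] nothing but 6 survives at r7c1 ⇒ r7c1=6.

Answer: 8 2 5 3 7 1 9 4 6 / 3 6 9 8 4 2 7 1 5 / 7 1 4 6 5 9 3 2 8 / 2 9 6 7 3 4 5 8 1 / 4 3 7 1 8 5 2 6 9 / 5 8 1 2 9 6 4 3 7 / 6 5 8 9 2 3 1 7 4 / 1 4 2 5 6 7 8 9 3 / 9 7 3 4 1 8 6 5 2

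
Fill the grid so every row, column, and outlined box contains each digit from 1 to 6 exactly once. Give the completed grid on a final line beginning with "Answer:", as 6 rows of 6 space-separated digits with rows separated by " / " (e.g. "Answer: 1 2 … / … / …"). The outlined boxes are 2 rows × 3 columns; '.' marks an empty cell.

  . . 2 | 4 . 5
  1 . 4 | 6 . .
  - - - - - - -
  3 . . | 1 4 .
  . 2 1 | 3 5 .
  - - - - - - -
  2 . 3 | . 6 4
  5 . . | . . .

Step 1. [r6c6∈{1,2,3}] in col 6, 1 fits only at r6c6. So r6c6=1.
Step 2. [r2c6∈{2,3}] across col 6, 3 lands solely at r2c6. So r2c6=3.
Step 3. [r3c3∈{5,6}] across col 3, 5 lands solely at r3c3, so r3c3=5.
Step 4. [r3c2∈{6}] r3c2's peers cover all but 6 ⇒ r3c2=6.
Step 5. [r2c5∈{2}] r2c5 has the single candidate 2 ⇒ r2c5=2.
Step 6. [r1c2∈{3}] r1c2 is down to just 3, so r1c2=3.
Step 7. [r6c3∈{6}] r6c3 is down to just 6 ⇒ r6c3=6.
Step 8. [r5c2∈{1}] only 1 remains possible at r5c2. So r5c2=1.
Step 9. [r5c4∈{5}] nothing but 5 survives at r5c4, so r5c4=5.
Step 10. [r1c5∈{1}] r1c5's peers cover all but 1 ⇒ r1c5=1.
Step 11. [r2c2∈{5}] r2c2's peers cover all but 5, so r2c2=5.
Step 12. [r1c1∈{6}] nothing but 6 survives at r1c1. So r1c1=6.
Step 13. [r3c6∈{2}] only 2 remains possible at r3c6, so r3c6=2.
Step 14. [r6c4∈{2}] only 2 remains possible at r6c4 ⇒ r6c4=2.
Step 15. [r6c5∈{3}] nothing but 3 survives at r6c5. So r6c5=3.
Step 16. [r4c1∈{4}] r4c1 is down to just 4 ⇒ r4c1=4.
Step 17. [r6c2∈{4}] r6c2 has the single candidate 4 ⇒ r6c2=4.
Step 18. [r4c6∈{6}] only 6 remains possible at r4c6 ⇒ r4c6=6.

Answer: 6 3 2 4 1 5 / 1 5 4 6 2 3 / 3 6 5 1 4 2 / 4 2 1 3 5 6 / 2 1 3 5 6 4 / 5 4 6 2 3 1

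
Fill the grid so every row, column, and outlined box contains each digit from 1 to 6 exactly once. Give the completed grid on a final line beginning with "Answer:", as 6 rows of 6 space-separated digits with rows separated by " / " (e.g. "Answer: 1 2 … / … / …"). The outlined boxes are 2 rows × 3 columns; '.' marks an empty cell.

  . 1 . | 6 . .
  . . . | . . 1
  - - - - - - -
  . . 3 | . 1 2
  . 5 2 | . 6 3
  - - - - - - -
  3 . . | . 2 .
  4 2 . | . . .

Step 1. [r1c5∈{3,4,5}] 3 has one home in row 1: r1c5 ⇒ r1c5=3.
Step 2. [r6c5∈{5}] nothing but 5 survives at r6c5 ⇒ r6c5=5.
Step 3. [r5c2∈{6}] only 6 remains possible at r5c2 ⇒ r5c2=6.
Step 4. [r2c5∈{4}] r2c5's peers cover all but 4, so r2c5=4.
Step 5. [r1c6∈{5}] r1c6's peers cover all but 5 ⇒ r1c6=5.
Step 6. [r2c1∈{2,5,6}] 5 has one home in col 1: r2c1. So r2c1=5.
Step 7. [r4c4∈{4}] r4c4 has the single candidate 4, so r4c4=4.
Step 8. [r6c3∈{1}] r6c3 has the single candidate 1, so r6c3=1.
Step 9. [r5c3∈{5}] r5c3 is down to just 5, so r5c3=5.
Step 10. [r1c3∈{4}] r1c3's peers cover all but 4 ⇒ r1c3=4.
Step 11. [r2c4∈{2}] r2c4 has the single candidate 2. So r2c4=2.
Step 12. [r1c1∈{2}] nothing but 2 survives at r1c1, so r1c1=2.
Step 13. [r5c4∈{1}] r5c4 has the single candidate 1. So r5c4=1.
Step 14. [r3c2∈{4}] only 4 remains possible at r3c2. So r3c2=4.
Step 15. [r5c6∈{4}] r5c6's peers cover all but 4. So r5c6=4.
Step 16. [r2c2∈{3}] r2c2 has the single candidate 3 ⇒ r2c2=3.
Step 17. [r6c6∈{6}] nothing but 6 survives at r6c6, so r6c6=6.
Step 18. [r6c4∈{3}] nothing but 3 survives at r6c4, so r6c4=3.
Step 19. [r4c1∈{1}] r4c1's peers cover all but 1 ⇒ r4c1=1.
Step 20. [r3c4∈{5}] r3c4 has the single candidate 5 ⇒ r3c4=5.
Step 21. [r3c1∈{6}] only 6 remains possible at r3c1 ⇒ r3c1=6.
Step 22. [r2c3∈{6}] r2c3 is down to just 6, so r2c3=6.

Answer: 2 1 4 6 3 5 / 5 3 6 2 4 1 / 6 4 3 5 1 2 / 1 5 2 4 6 3 / 3 6 5 1 2 4 / 4 2 1 3 5 6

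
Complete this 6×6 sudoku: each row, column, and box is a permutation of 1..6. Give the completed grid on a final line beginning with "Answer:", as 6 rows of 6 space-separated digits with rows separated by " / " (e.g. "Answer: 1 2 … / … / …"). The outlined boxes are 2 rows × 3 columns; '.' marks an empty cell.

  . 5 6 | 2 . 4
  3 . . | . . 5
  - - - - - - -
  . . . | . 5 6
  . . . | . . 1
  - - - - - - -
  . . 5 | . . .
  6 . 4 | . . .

Step 1. [r4c5∈{2,3,4}] 2 has one home in box 4: r4c5, so r4c5=2.
Step 2. [r1c1∈{1}] r1c1 has the single candidate 1, so r1c1=1.
Step 3. [r4c3∈{3}] r4c3's peers cover all but 3 ⇒ r4c3=3.
Step 4. [r5c1∈{2}] nothing but 2 survives at r5c1. So r5c1=2.
Step 5. [r5c6∈{3}] r5c6 is down to just 3, so r5c6=3.
Step 6. [r6c5∈{1}] only 1 remains possible at r6c5 ⇒ r6c5=1.
Step 7. [r3c1∈{4}] r3c1 has the single candidate 4 ⇒ r3c1=4.
Step 8. [r3c3∈{1,2}] 1 has one home in col 3: r3c3. So r3c3=1.
Step 9. [r5c5∈{4,6}] in col 5, 4 fits only at r5c5 ⇒ r5c5=4.
Step 10. [r2c5∈{6}] r2c5 is down to just 6 ⇒ r2c5=6.
Step 11. [r2c3∈{2}] r2c3 has the single candidate 2 ⇒ r2c3=2.
Step 12. [r3c4∈{3}] nothing but 3 survives at r3c4 ⇒ r3c4=3.
Step 13. [r6c6∈{2}] r6c6 is down to just 2. So r6c6=2.
Step 14. [r4c4∈{4}] r4c4 is down to just 4. So r4c4=4.
Step 15. [r6c2∈{3}] r6c2 is down to just 3. So r6c2=3.
Step 16. [r6c4∈{5}] r6c4 has the single candidate 5 ⇒ r6c4=5.
Step 17. [r2c2∈{4}] only 4 remains possible at r2c2, so r2c2=4.
Step 18. [r1c5∈{3}] nothing but 3 survives at r1c5. So r1c5=3.
Step 19. [r3c2∈{2}] nothing but 2 survives at r3c2. So r3c2=2.
Step 20. [r4c1∈{5}] r4c1 has the single candidate 5, so r4c1=5.
Step 21. [r5c4∈{6}] r5c4 has the single candidate 6 ⇒ r5c4=6.
Step 22. [r5c2∈{1}] r5c2 has the single candidate 1. So r5c2=1.
Step 23. [r2c4∈{1}] only 1 remains possible at r2c4 ⇒ r2c4=1.
Step 24. [r4c2∈{6}] r4c2's peers cover all but 6 ⇒ r4c2=6.

Answer: 1 5 6 2 3 4 / 3 4 2 1 6 5 / 4 2 1 3 5 6 / 5 6 3 4 2 1 / 2 1 5 6 4 3 / 6 3 4 5 1 2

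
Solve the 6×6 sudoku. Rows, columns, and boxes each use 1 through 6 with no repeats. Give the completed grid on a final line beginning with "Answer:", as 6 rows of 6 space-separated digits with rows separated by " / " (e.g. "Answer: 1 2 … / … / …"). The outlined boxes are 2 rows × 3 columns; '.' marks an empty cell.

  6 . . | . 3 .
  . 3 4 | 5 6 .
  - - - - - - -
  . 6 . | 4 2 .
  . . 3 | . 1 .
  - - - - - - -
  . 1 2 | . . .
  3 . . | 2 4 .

Step 1. [r6c2∈{5}] only 5 remains possible at r6c2 ⇒ r6c2=5.
Step 2. [r1c2∈{2}] nothing but 2 survives at r1c2, so r1c2=2.
Step 3. [r6c6∈{1,6}] row 6 places 1 nowhere but r6c6, so r6c6=1.
Step 4. [r3c6∈{3,5}] across row 3, 3 lands solely at r3c6, so r3c6=3.
Step 5. [r4c6∈{5,6}] r4c6 is the only open cell in box 4 admitting 5, so r4c6=5.
Step 6. [r1c3∈{1,5}] r1c3 is the only open cell in row 1 admitting 5. So r1c3=5.
Step 7. [r4c1∈{2,4}] in row 4, 2 fits only at r4c1, so r4c1=2.
Step 8. [r2c1∈{1}] r2c1 has the single candidate 1 ⇒ r2c1=1.
Step 9. [r4c4∈{6}] r4c4 is down to just 6. So r4c4=6.
Step 10. [r5c4∈{3}] r5c4 has the single candidate 3. So r5c4=3.
Step 11. [r5c6∈{6}] only 6 remains possible at r5c6 ⇒ r5c6=6.
Step 12. [r6c3∈{6}] r6c3 has the single candidate 6. So r6c3=6.
Step 13. [r4c2∈{4}] r4c2 has the single candidate 4. So r4c2=4.
Step 14. [r3c3∈{1}] only 1 remains possible at r3c3 ⇒ r3c3=1.
Step 15. [r1c4∈{1}] r1c4 has the single candidate 1 ⇒ r1c4=1.
Step 16. [r3c1∈{5}] r3c1 is down to just 5, so r3c1=5.
Step 17. [r1c6∈{4}] only 4 remains possible at r1c6 ⇒ r1c6=4.
Step 18. [r2c6∈{2}] r2c6 is down to just 2 ⇒ r2c6=2.
Step 19. [r5c1∈{4}] r5c1's peers cover all but 4 ⇒ r5c1=4.
Step 20. [r5c5∈{5}] r5c5's peers cover all but 5. So r5c5=5.

Answer: 6 2 5 1 3 4 / 1 3 4 5 6 2 / 5 6 1 4 2 3 / 2 4 3 6 1 5 / 4 1 2 3 5 6 / 3 5 6 2 4 1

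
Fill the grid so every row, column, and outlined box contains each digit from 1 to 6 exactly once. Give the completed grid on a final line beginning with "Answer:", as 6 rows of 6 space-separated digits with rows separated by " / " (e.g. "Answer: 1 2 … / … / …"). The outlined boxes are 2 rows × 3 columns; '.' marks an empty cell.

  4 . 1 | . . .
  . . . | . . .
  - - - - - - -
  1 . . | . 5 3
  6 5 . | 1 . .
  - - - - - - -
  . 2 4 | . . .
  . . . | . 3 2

Step 1. [r3c4∈{2,4,6}] across row 3, 6 lands solely at r3c4 ⇒ r3c4=6.
Step 2. [r5c4∈{5}] only 5 remains possible at r5c4, so r5c4=5.
Step 3. [r2c1∈{2,3,5}] in col 1, 2 fits only at r2c1 ⇒ r2c1=2.
Step 4. [r2c3∈{3,5,6}] box 1 places 5 nowhere but r2c3 ⇒ r2c3=5.
Step 5. [r4c5∈{2,4}] 2 has one home in box 4: r4c5. So r4c5=2.
Step 6. [r1c5∈{6}] nothing but 6 survives at r1c5. So r1c5=6.
Step 7. [r2c5∈{1,4}] r2c5 is the only open cell in col 5 admitting 4 ⇒ r2c5=4.
Step 8. [r1c2∈{3}] r1c2's peers cover all but 3 ⇒ r1c2=3.
Step 9. [r5c5∈{1}] only 1 remains possible at r5c5, so r5c5=1.
Step 10. [r2c2∈{6}] only 6 remains possible at r2c2 ⇒ r2c2=6.
Step 11. [r6c1∈{5}] r6c1's peers cover all but 5, so r6c1=5.
Step 12. [r1c4∈{2}] only 2 remains possible at r1c4, so r1c4=2.
Step 13. [r1c6∈{5}] r1c6 has the single candidate 5, so r1c6=5.
Step 14. [r5c1∈{3}] r5c1 has the single candidate 3 ⇒ r5c1=3.
Step 15. [r4c3∈{3}] r4c3's peers cover all but 3 ⇒ r4c3=3.
Step 16. [r3c2∈{4}] nothing but 4 survives at r3c2 ⇒ r3c2=4.
Step 17. [r5c6∈{6}] r5c6's peers cover all but 6. So r5c6=6.
Step 18. [r3c3∈{2}] r3c3's peers cover all but 2 ⇒ r3c3=2.
Step 19. [r6c3∈{6}] r6c3 is down to just 6 ⇒ r6c3=6.
Step 20. [r4c6∈{4}] r4c6 is down to just 4 ⇒ r4c6=4.
Step 21. [r6c4∈{4}] r6c4 has the single candidate 4, so r6c4=4.
Step 22. [r2c6∈{1}] r2c6's peers cover all but 1, so r2c6=1.
Step 23. [r6c2∈{1}] only 1 remains possible at r6c2 ⇒ r6c2=1.
Step 24. [r2c4∈{3}] r2c4's peers cover all but 3. So r2c4=3.

Answer: 4 3 1 2 6 5 / 2 6 5 3 4 1 / 1 4 2 6 5 3 / 6 5 3 1 2 4 / 3 2 4 5 1 6 / 5 1 6 4 3 2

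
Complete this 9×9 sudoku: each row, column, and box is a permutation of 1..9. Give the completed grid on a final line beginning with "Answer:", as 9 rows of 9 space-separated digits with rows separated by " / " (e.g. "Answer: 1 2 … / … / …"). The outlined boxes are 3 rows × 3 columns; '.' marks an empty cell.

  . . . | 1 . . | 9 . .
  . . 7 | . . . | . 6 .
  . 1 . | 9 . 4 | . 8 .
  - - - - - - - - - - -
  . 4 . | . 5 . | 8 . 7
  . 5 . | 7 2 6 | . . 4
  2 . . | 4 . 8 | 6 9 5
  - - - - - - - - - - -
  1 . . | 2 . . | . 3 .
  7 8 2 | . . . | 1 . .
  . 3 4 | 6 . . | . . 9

Step 1. [r9c1∈{5}] nothing but 5 survives at r9c1 ⇒ r9c1=5.
Step 2. [r4c4∈{3}] r4c4 is down to just 3 ⇒ r4c4=3.
Step 3. [r6c3∈{1,3}] across row 6, 3 lands solely at r6c3. So r6c3=3.
Step 4. [r9c5∈{1,7,8}] across row 9, 8 lands solely at r9c5. So r9c5=8.
Step 5. [r2c5∈{3}] only 3 remains possible at r2c5. So r2c5=3.
Step 6. [r4c6∈{1,9}] box 5 places 9 nowhere but r4c6 ⇒ r4c6=9.
Step 7. [r8c4∈{5}] r8c4 is down to just 5, so r8c4=5.
Step 8. [r1c8∈{2,4,5,7}] in col 8, 5 fits only at r1c8, so r1c8=5.
Step 9. [r3c7∈{2,3,7}] 7 has one home in box 3: r3c7. So r3c7=7.
Step 10. [r3c9∈{2,3}] r3c9 is the only open cell in row 3 admitting 2, so r3c9=2.
Step 11. [r1c1∈{3,4,6,8}] across row 1, 4 lands solely at r1c1, so r1c1=4.
Step 12. [r7c6∈{7}] r7c6's peers cover all but 7. So r7c6=7.
Step 13. [r3c5∈{6}] only 6 remains possible at r3c5. So r3c5=6.
Step 14. [r1c3∈{6,8}] in row 1, 8 fits only at r1c3. So r1c3=8.
Step 15. [r1c6∈{2}] r1c6 has the single candidate 2, so r1c6=2.
Step 16. [r4c8∈{1,2}] 2 has one home in row 4: r4c8, so r4c8=2.
Step 17. [r8c8∈{4}] nothing but 4 survives at r8c8 ⇒ r8c8=4.
Step 18. [r2c1∈{9}] nothing but 9 survives at r2c1, so r2c1=9.
Step 19. [r7c2∈{6,9}] across col 2, 9 lands solely at r7c2. So r7c2=9.
Step 20. [r4c3∈{1,6}] row 4 places 1 nowhere but r4c3, so r4c3=1.
Step 21. [r7c3∈{6}] r7c3's peers cover all but 6. So r7c3=6.
Step 22. [r5c7∈{3}] r5c7 is down to just 3. So r5c7=3.
Step 23. [r2c2∈{2}] r2c2 has the single candidate 2. So r2c2=2.
Step 24. [r5c3∈{9}] r5c3's peers cover all but 9. So r5c3=9.
Step 25. [r6c5∈{1}] r6c5's peers cover all but 1. So r6c5=1.
Step 26. [r7c5∈{4}] r7c5's peers cover all but 4, so r7c5=4.
Step 27. [r5c1∈{8}] r5c1's peers cover all but 8, so r5c1=8.
Step 28. [r8c9∈{6}] r8c9 has the single candidate 6 ⇒ r8c9=6.
Step 29. [r2c4∈{8}] only 8 remains possible at r2c4. So r2c4=8.
Step 30. [r9c8∈{7}] r9c8 has the single candidate 7 ⇒ r9c8=7.
Step 31. [r9c7∈{2}] r9c7 has the single candidate 2 ⇒ r9c7=2.
Step 32. [r3c1∈{3}] only 3 remains possible at r3c1, so r3c1=3.
Step 33. [r3c3∈{5}] nothing but 5 survives at r3c3 ⇒ r3c3=5.
Step 34. [r7c9∈{8}] nothing but 8 survives at r7c9. So r7c9=8.
Step 35. [r1c5∈{7}] r1c5 has the single candidate 7. So r1c5=7.
Step 36. [r2c9∈{1}] r2c9's peers cover all but 1, so r2c9=1.
Step 37. [r2c7∈{4}] r2c7 is down to just 4 ⇒ r2c7=4.
Step 38. [r8c6∈{3}] r8c6 has the single candidate 3. So r8c6=3.
Step 39. [r4c1∈{6}] r4c1's peers cover all but 6. So r4c1=6.
Step 40. [r2c6∈{5}] r2c6 is down to just 5 ⇒ r2c6=5.
Step 41. [r8c5∈{9}] r8c5 has the single candidate 9. So r8c5=9.
Step 42. [r1c9∈{3}] nothing but 3 survives at r1c9. So r1c9=3.
Step 43. [r9c6∈{1}] r9c6 has the single candidate 1 ⇒ r9c6=1.
Step 44. [r1c2∈{6}] only 6 remains possible at r1c2, so r1c2=6.
Step 45. [r5c8∈{1}] r5c8 is down to just 1 ⇒ r5c8=1.
Step 46. [r6c2∈{7}] r6c2 has the single candidate 7. So r6c2=7.
Step 47. [r7c7∈{5}] r7c7's peers cover all but 5. So r7c7=5.

Answer: 4 6 8 1 7 2 9 5 3 / 9 2 7 8 3 5 4 6 1 / 3 1 5 9 6 4 7 8 2 / 6 4 1 3 5 9 8 2 7 / 8 5 9 7 2 6 3 1 4 / 2 7 3 4 1 8 6 9 5 / 1 9 6 2 4 7 5 3 8 / 7 8 2 5 9 3 1 4 6 / 5 3 4 6 8 1 2 7 9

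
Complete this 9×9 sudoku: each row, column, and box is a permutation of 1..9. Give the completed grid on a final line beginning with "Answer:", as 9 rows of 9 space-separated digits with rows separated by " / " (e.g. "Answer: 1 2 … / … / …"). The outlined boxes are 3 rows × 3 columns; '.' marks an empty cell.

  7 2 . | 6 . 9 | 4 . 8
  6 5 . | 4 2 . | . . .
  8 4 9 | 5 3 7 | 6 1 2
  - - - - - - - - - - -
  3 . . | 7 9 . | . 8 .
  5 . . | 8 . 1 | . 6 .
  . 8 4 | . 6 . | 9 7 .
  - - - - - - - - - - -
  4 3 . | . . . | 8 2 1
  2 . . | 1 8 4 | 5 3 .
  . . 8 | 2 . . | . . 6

Step 1. [r9c7∈{7}] only 7 remains possible at r9c7. So r9c7=7.
Step 2. [r7c3∈{5,6,7}] r7c3 is the only open cell in col 3 admitting 5. So r7c3=5.
Step 3. [r9c1∈{1,9}] in col 1, 9 fits only at r9c1 ⇒ r9c1=9.
Step 4. [r2c3∈{1,3}] 1 has one home in row 2: r2c3 ⇒ r2c3=1.
Step 5. [r6c6∈{2,3,5}] in row 6, 2 fits only at r6c6, so r6c6=2.
Step 6. [r2c9∈{3,7,9}] across row 2, 7 lands solely at r2c9 ⇒ r2c9=7.
Step 7. [r6c9∈{3,5}] in row 6, 5 fits only at r6c9, so r6c9=5.
Step 8. [r5c9∈{3,4}] 3 has one home in col 9: r5c9 ⇒ r5c9=3.
Step 9. [r5c7∈{2}] nothing but 2 survives at r5c7. So r5c7=2.
Step 10. [r5c3∈{7}] only 7 remains possible at r5c3, so r5c3=7.
Step 11. [r8c3∈{6}] r8c3's peers cover all but 6 ⇒ r8c3=6.
Step 12. [r9c2∈{1}] r9c2's peers cover all but 1. So r9c2=1.
Step 13. [r9c5∈{5}] nothing but 5 survives at r9c5, so r9c5=5.
Step 14. [r1c8∈{5}] r1c8 is down to just 5. So r1c8=5.
Step 15. [r6c1∈{1}] only 1 remains possible at r6c1. So r6c1=1.
Step 16. [r4c6∈{5}] r4c6 is down to just 5. So r4c6=5.
Step 17. [r7c6∈{6}] nothing but 6 survives at r7c6 ⇒ r7c6=6.
Step 18. [r8c9∈{9}] r8c9 is down to just 9, so r8c9=9.
Step 19. [r7c5∈{7}] r7c5's peers cover all but 7. So r7c5=7.
Step 20. [r4c3∈{2}] r4c3 has the single candidate 2. So r4c3=2.
Step 21. [r1c5∈{1}] nothing but 1 survives at r1c5, so r1c5=1.
Step 22. [r2c6∈{8}] r2c6's peers cover all but 8. So r2c6=8.
Step 23. [r8c2∈{7}] nothing but 7 survives at r8c2 ⇒ r8c2=7.
Step 24. [r4c7∈{1}] only 1 remains possible at r4c7 ⇒ r4c7=1.
Step 25. [r2c7∈{3}] r2c7's peers cover all but 3, so r2c7=3.
Step 26. [r9c8∈{4}] r9c8 has the single candidate 4 ⇒ r9c8=4.
Step 27. [r6c4∈{3}] r6c4 is down to just 3, so r6c4=3.
Step 28. [r9c6∈{3}] nothing but 3 survives at r9c6. So r9c6=3.
Step 29. [r5c2∈{9}] r5c2 has the single candidate 9 ⇒ r5c2=9.
Step 30. [r5c5∈{4}] r5c5 is down to just 4 ⇒ r5c5=4.
Step 31. [r1c3∈{3}] r1c3 is down to just 3. So r1c3=3.
Step 32. [r2c8∈{9}] r2c8's peers cover all but 9, so r2c8=9.
Step 33. [r4c9∈{4}] r4c9's peers cover all but 4. So r4c9=4.
Step 34. [r4c2∈{6}] nothing but 6 survives at r4c2, so r4c2=6.
Step 35. [r7c4∈{9}] r7c4 is down to just 9, so r7c4=9.

Answer: 7 2 3 6 1 9 4 5 8 / 6 5 1 4 2 8 3 9 7 / 8 4 9 5 3 7 6 1 2 / 3 6 2 7 9 5 1 8 4 / 5 9 7 8 4 1 2 6 3 / 1 8 4 3 6 2 9 7 5 / 4 3 5 9 7 6 8 2 1 / 2 7 6 1 8 4 5 3 9 / 9 1 8 2 5 3 7 4 6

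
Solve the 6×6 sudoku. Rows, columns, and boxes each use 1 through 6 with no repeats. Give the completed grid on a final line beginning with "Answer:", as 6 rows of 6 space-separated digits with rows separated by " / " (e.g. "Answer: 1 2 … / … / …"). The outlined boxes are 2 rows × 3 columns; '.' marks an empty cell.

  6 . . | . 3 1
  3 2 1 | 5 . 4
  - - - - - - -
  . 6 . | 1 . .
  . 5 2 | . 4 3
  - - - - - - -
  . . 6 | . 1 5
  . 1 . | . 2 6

Step 1. [r5c2∈{3,4}] in col 2, 3 fits only at r5c2 ⇒ r5c2=3.
Step 2. [r3c1∈{4}] r3c1 has the single candidate 4, so r3c1=4.
Step 3. [r6c3∈{4,5}] 4 has one home in box 5: r6c3, so r6c3=4.
Step 4. [r6c1∈{5}] nothing but 5 survives at r6c1, so r6c1=5.
Step 5. [r5c4∈{4}] r5c4's peers cover all but 4. So r5c4=4.
Step 6. [r1c3∈{5}] r1c3 is down to just 5. So r1c3=5.
Step 7. [r4c1∈{1}] r4c1 has the single candidate 1. So r4c1=1.
Step 8. [r1c2∈{4}] only 4 remains possible at r1c2, so r1c2=4.
Step 9. [r1c4∈{2}] only 2 remains possible at r1c4 ⇒ r1c4=2.
Step 10. [r5c1∈{2}] nothing but 2 survives at r5c1, so r5c1=2.
Step 11. [r6c4∈{3}] nothing but 3 survives at r6c4. So r6c4=3.
Step 12. [r2c5∈{6}] r2c5's peers cover all but 6, so r2c5=6.
Step 13. [r3c3∈{3}] r3c3 has the single candidate 3. So r3c3=3.
Step 14. [r3c6∈{2}] r3c6 is down to just 2 ⇒ r3c6=2.
Step 15. [r3c5∈{5}] nothing but 5 survives at r3c5 ⇒ r3c5=5.
Step 16. [r4c4∈{6}] r4c4 has the single candidate 6 ⇒ r4c4=6.

Answer: 6 4 5 2 3 1 / 3 2 1 5 6 4 / 4 6 3 1 5 2 / 1 5 2 6 4 3 / 2 3 6 4 1 5 / 5 1 4 3 2 6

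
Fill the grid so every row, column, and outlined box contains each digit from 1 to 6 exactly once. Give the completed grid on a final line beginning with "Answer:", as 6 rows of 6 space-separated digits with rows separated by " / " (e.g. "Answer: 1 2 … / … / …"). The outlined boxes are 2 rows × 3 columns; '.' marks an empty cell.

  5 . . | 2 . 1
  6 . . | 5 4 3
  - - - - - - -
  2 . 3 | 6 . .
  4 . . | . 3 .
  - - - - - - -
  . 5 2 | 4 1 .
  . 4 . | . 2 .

Step 1. [r2c3∈{1}] r2c3 is down to just 1. So r2c3=1.
Step 2. [r6c6∈{5,6}] across row 6, 5 lands solely at r6c6. So r6c6=5.
Step 3. [r4c2∈{1,6}] r4c2 is the only open cell in col 2 admitting 6 ⇒ r4c2=6.
Step 4. [r5c1∈{3}] r5c1 has the single candidate 3, so r5c1=3.
Step 5. [r4c3∈{5}] r4c3 has the single candidate 5. So r4c3=5.
Step 6. [r1c2∈{3}] r1c2 is down to just 3 ⇒ r1c2=3.
Step 7. [r5c6∈{6}] r5c6 is down to just 6, so r5c6=6.
Step 8. [r6c4∈{3}] r6c4's peers cover all but 3. So r6c4=3.
Step 9. [r6c3∈{6}] r6c3's peers cover all but 6 ⇒ r6c3=6.
Step 10. [r2c2∈{2}] r2c2 has the single candidate 2. So r2c2=2.
Step 11. [r4c6∈{2}] nothing but 2 survives at r4c6, so r4c6=2.
Step 12. [r3c6∈{4}] nothing but 4 survives at r3c6 ⇒ r3c6=4.
Step 13. [r4c4∈{1}] r4c4 is down to just 1. So r4c4=1.
Step 14. [r1c5∈{6}] r1c5 is down to just 6, so r1c5=6.
Step 15. [r3c5∈{5}] r3c5 is down to just 5, so r3c5=5.
Step 16. [r3c2∈{1}] r3c2 has the single candidate 1. So r3c2=1.
Step 17. [r1c3∈{4}] r1c3 is down to just 4, so r1c3=4.
Step 18. [r6c1∈{1}] r6c1 is down to just 1 ⇒ r6c1=1.

Answer: 5 3 4 2 6 1 / 6 2 1 5 4 3 / 2 1 3 6 5 4 / 4 6 5 1 3 2 / 3 5 2 4 1 6 / 1 4 6 3 2 5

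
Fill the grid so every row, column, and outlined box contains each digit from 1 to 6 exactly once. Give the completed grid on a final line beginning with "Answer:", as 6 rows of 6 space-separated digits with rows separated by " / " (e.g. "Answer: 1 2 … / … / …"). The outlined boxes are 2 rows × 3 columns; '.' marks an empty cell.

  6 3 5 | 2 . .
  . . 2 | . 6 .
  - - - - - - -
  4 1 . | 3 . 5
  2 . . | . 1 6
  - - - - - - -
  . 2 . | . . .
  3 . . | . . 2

Step 1. [r1c5∈{4}] r1c5's peers cover all but 4. So r1c5=4.
Step 2. [r5c6∈{1,3,4}] 4 has one home in col 6: r5c6, so r5c6=4.
Step 3. [r6c2∈{4,5,6}] 6 has one home in col 2: r6c2 ⇒ r6c2=6.
Step 4. [r6c5∈{5}] r6c5 has the single candidate 5. So r6c5=5.
Step 5. [r5c3∈{1}] r5c3 is down to just 1. So r5c3=1.
Step 6. [r1c6∈{1}] r1c6 is down to just 1, so r1c6=1.
Step 7. [r6c3∈{4}] only 4 remains possible at r6c3 ⇒ r6c3=4.
Step 8. [r4c3∈{3}] nothing but 3 survives at r4c3 ⇒ r4c3=3.
Step 9. [r2c6∈{3}] r2c6 is down to just 3. So r2c6=3.
Step 10. [r2c1∈{1}] nothing but 1 survives at r2c1 ⇒ r2c1=1.
Step 11. [r3c5∈{2}] r3c5 is down to just 2, so r3c5=2.
Step 12. [r4c4∈{4}] r4c4 is down to just 4. So r4c4=4.
Step 13. [r3c3∈{6}] only 6 remains possible at r3c3, so r3c3=6.
Step 14. [r6c4∈{1}] only 1 remains possible at r6c4, so r6c4=1.
Step 15. [r2c2∈{4}] r2c2 is down to just 4. So r2c2=4.
Step 16. [r5c5∈{3}] r5c5 has the single candidate 3, so r5c5=3.
Step 17. [r5c4∈{6}] r5c4 is down to just 6 ⇒ r5c4=6.
Step 18. [r5c1∈{5}] r5c1's peers cover all but 5, so r5c1=5.
Step 19. [r4c2∈{5}] r4c2 is down to just 5 ⇒ r4c2=5.
Step 20. [r2c4∈{5}] r2c4 has the single candidate 5 ⇒ r2c4=5.

Answer: 6 3 5 2 4 1 / 1 4 2 5 6 3 / 4 1 6 3 2 5 / 2 5 3 4 1 6 / 5 2 1 6 3 4 / 3 6 4 1 5 2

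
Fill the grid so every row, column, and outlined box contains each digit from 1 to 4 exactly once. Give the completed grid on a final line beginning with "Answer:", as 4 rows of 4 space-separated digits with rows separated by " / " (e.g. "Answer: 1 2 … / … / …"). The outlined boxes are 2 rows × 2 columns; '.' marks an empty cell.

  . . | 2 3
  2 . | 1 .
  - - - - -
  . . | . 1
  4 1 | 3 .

Step 1. [r2c2∈{3,4}] across row 2, 3 lands solely at r2c2. So r2c2=3.
Step 2. [r3c1∈{3}] only 3 remains possible at r3c1 ⇒ r3c1=3.
Step 3. [r1c2∈{4}] only 4 remains possible at r1c2 ⇒ r1c2=4.
Step 4. [r3c3∈{4}] only 4 remains possible at r3c3, so r3c3=4.
Step 5. [r4c4∈{2}] r4c4's peers cover all but 2. So r4c4=2.
Step 6. [r3c2∈{2}] r3c2's peers cover all but 2 ⇒ r3c2=2.
Step 7. [r1c1∈{1}] only 1 remains possible at r1c1. So r1c1=1.
Step 8. [r2c4∈{4}] r2c4 has the single candidate 4. So r2c4=4.

Answer: 1 4 2 3 / 2 3 1 4 / 3 2 4 1 / 4 1 3 2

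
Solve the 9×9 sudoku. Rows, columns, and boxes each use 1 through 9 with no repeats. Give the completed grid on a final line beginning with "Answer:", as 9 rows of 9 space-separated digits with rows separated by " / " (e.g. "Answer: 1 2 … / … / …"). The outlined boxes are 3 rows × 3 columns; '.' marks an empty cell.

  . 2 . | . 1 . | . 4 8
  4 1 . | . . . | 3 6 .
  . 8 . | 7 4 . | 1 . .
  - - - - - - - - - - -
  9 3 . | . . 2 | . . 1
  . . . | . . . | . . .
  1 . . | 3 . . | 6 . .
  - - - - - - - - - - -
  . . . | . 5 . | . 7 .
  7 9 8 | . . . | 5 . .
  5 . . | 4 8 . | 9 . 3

Step 1. [r5c1∈{2,6,8}] col 1 places 8 nowhere but r5c1 ⇒ r5c1=8.
Step 2. [r7c1∈{2,3,6}] across col 1, 2 lands solely at r7c1 ⇒ r7c1=2.
Step 3. [r5c7∈{2,4,7}] r5c7 is the only open cell in col 7 admitting 2. So r5c7=2.
Step 4. [r8c9∈{2,4,6}] r8c9 is the only open cell in row 8 admitting 4 ⇒ r8c9=4.
Step 5. [r7c3∈{1,3,4,6}] in box 7, 3 fits only at r7c3 ⇒ r7c3=3.
Step 6. [r9c2∈{6}] r9c2's peers cover all but 6 ⇒ r9c2=6.
Step 7. [r8c5∈{2,3,6}] in col 5, 3 fits only at r8c5. So r8c5=3.
Step 8. [r8c4∈{1,2,6}] box 8 places 2 nowhere but r8c4, so r8c4=2.
Step 9. [r8c6∈{1,6}] row 8 places 6 nowhere but r8c6. So r8c6=6.
Step 10. [r1c4∈{5,6,9}] box 2 places 6 nowhere but r1c4 ⇒ r1c4=6.
Step 11. [r1c7∈{7}] r1c7's peers cover all but 7. So r1c7=7.
Step 12. [r2c3∈{5,7,9}] across row 2, 7 lands solely at r2c3, so r2c3=7.
Step 13. [r4c5∈{6,7}] row 4 places 7 nowhere but r4c5. So r4c5=7.
Step 14. [r6c5∈{9}] r6c5 has the single candidate 9, so r6c5=9.
Step 15. [r4c3∈{4,5,6}] in row 4, 6 fits only at r4c3. So r4c3=6.
Step 16. [r6c3∈{2,4,5}] across row 6, 2 lands solely at r6c3. So r6c3=2.
Step 17. [r5c3∈{4,5}] r5c3 is the only open cell in col 3 admitting 4 ⇒ r5c3=4.
Step 18. [r9c8∈{1,2}] row 9 places 2 nowhere but r9c8. So r9c8=2.
Step 19. [r3c9∈{2,5,9}] r3c9 is the only open cell in row 3 admitting 2. So r3c9=2.
Step 20. [r1c1∈{3}] nothing but 3 survives at r1c1. So r1c1=3.
Step 21. [r3c6∈{3,5,9}] in row 3, 3 fits only at r3c6. So r3c6=3.
Step 22. [r6c6∈{4,5,8}] in row 6, 4 fits only at r6c6 ⇒ r6c6=4.
Step 23. [r4c4∈{5,8}] box 5 places 8 nowhere but r4c4, so r4c4=8.
Step 24. [r4c8∈{5}] r4c8's peers cover all but 5, so r4c8=5.
Step 25. [r2c9∈{5,9}] across col 9, 5 lands solely at r2c9, so r2c9=5.
Step 26. [r5c4∈{1,5}] r5c4 is the only open cell in col 4 admitting 5 ⇒ r5c4=5.
Step 27. [r2c4∈{9}] r2c4 has the single candidate 9, so r2c4=9.
Step 28. [r5c6∈{1}] r5c6's peers cover all but 1 ⇒ r5c6=1.
Step 29. [r3c3∈{5,9}] across row 3, 5 lands solely at r3c3 ⇒ r3c3=5.
Step 30. [r6c9∈{7}] r6c9 has the single candidate 7. So r6c9=7.
Step 31. [r3c8∈{9}] r3c8's peers cover all but 9 ⇒ r3c8=9.
Step 32. [r5c8∈{3}] nothing but 3 survives at r5c8, so r5c8=3.
Step 33. [r5c9∈{9}] r5c9 is down to just 9, so r5c9=9.
Step 34. [r7c2∈{4}] r7c2 has the single candidate 4 ⇒ r7c2=4.
Step 35. [r6c8∈{8}] r6c8 has the single candidate 8. So r6c8=8.
Step 36. [r7c7∈{8}] only 8 remains possible at r7c7, so r7c7=8.
Step 37. [r1c3∈{9}] nothing but 9 survives at r1c3. So r1c3=9.
Step 38. [r7c6∈{9}] r7c6's peers cover all but 9, so r7c6=9.
Step 39. [r4c7∈{4}] r4c7's peers cover all but 4. So r4c7=4.
Step 40. [r9c3∈{1}] r9c3's peers cover all but 1 ⇒ r9c3=1.
Step 41. [r2c5∈{2}] only 2 remains possible at r2c5. So r2c5=2.
Step 42. [r8c8∈{1}] only 1 remains possible at r8c8. So r8c8=1.
Step 43. [r2c6∈{8}] r2c6's peers cover all but 8, so r2c6=8.
Step 44. [r5c2∈{7}] r5c2 has the single candidate 7, so r5c2=7.
Step 45. [r7c4∈{1}] r7c4's peers cover all but 1 ⇒ r7c4=1.
Step 46. [r6c2∈{5}] nothing but 5 survives at r6c2 ⇒ r6c2=5.
Step 47. [r7c9∈{6}] r7c9 is down to just 6 ⇒ r7c9=6.
Step 48. [r1c6∈{5}] nothing but 5 survives at r1c6, so r1c6=5.
Step 49. [r5c5∈{6}] only 6 remains possible at r5c5. So r5c5=6.
Step 50. [r9c6∈{7}] nothing but 7 survives at r9c6, so r9c6=7.
Step 51. [r3c1∈{6}] r3c1's peers cover all but 6, so r3c1=6.

Answer: 3 2 9 6 1 5 7 4 8 / 4 1 7 9 2 8 3 6 5 / 6 8 5 7 4 3 1 9 2 / 9 3 6 8 7 2 4 5 1 / 8 7 4 5 6 1 2 3 9 / 1 5 2 3 9 4 6 8 7 / 2 4 3 1 5 9 8 7 6 / 7 9 8 2 3 6 5 1 4 / 5 6 1 4 8 7 9 2 3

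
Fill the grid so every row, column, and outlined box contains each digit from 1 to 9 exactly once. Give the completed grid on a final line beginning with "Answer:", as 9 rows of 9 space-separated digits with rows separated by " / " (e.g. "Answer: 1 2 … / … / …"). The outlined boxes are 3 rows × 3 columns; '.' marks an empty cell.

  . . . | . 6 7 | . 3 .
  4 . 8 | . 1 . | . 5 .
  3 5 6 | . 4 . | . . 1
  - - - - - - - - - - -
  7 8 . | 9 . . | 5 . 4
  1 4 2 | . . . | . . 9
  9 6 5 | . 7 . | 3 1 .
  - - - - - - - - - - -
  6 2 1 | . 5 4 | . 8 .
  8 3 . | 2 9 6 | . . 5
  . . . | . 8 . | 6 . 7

Step 1. [r3c4∈{8}] nothing but 8 survives at r3c4, so r3c4=8.
Step 2. [r9c8∈{2,4,9}] 2 has one home in row 9: r9c8 ⇒ r9c8=2.
Step 3. [r3c8∈{7,9}] in col 8, 9 fits only at r3c8, so r3c8=9.
Step 4. [r6c9∈{2,8}] in box 6, 2 fits only at r6c9, so r6c9=2.
Step 5. [r5c5∈{3}] only 3 remains possible at r5c5, so r5c5=3.
Step 6. [r3c7∈{2,7}] 7 has one home in row 3: r3c7, so r3c7=7.
Step 7. [r1c7∈{2,4,8}] across row 1, 4 lands solely at r1c7, so r1c7=4.
Step 8. [r2c6∈{2,3,9}] in col 6, 9 fits only at r2c6 ⇒ r2c6=9.
Step 9. [r9c6∈{1,3}] across col 6, 3 lands solely at r9c6 ⇒ r9c6=3.
Step 10. [r9c3∈{4,9}] 4 has one home in row 9: r9c3 ⇒ r9c3=4.
Step 11. [r5c6∈{5,8}] r5c6 is the only open cell in col 6 admitting 5, so r5c6=5.
Step 12. [r4c5∈{2}] r4c5 is down to just 2. So r4c5=2.
Step 13. [r9c2∈{9}] r9c2 is down to just 9 ⇒ r9c2=9.
Step 14. [r5c4∈{6}] r5c4 is down to just 6 ⇒ r5c4=6.
Step 15. [r5c8∈{7}] nothing but 7 survives at r5c8, so r5c8=7.
Step 16. [r8c8∈{4}] r8c8 has the single candidate 4 ⇒ r8c8=4.
Step 17. [r6c4∈{4}] r6c4's peers cover all but 4, so r6c4=4.
Step 18. [r2c7∈{2}] nothing but 2 survives at r2c7, so r2c7=2.
Step 19. [r2c4∈{3}] only 3 remains possible at r2c4. So r2c4=3.
Step 20. [r8c7∈{1}] r8c7 has the single candidate 1, so r8c7=1.
Step 21. [r9c4∈{1}] r9c4's peers cover all but 1, so r9c4=1.
Step 22. [r4c6∈{1}] r4c6 has the single candidate 1, so r4c6=1.
Step 23. [r1c4∈{5}] r1c4 has the single candidate 5, so r1c4=5.
Step 24. [r4c8∈{6}] r4c8's peers cover all but 6, so r4c8=6.
Step 25. [r1c9∈{8}] r1c9 has the single candidate 8 ⇒ r1c9=8.
Step 26. [r4c3∈{3}] r4c3 is down to just 3, so r4c3=3.
Step 27. [r2c2∈{7}] r2c2 has the single candidate 7, so r2c2=7.
Step 28. [r8c3∈{7}] r8c3 has the single candidate 7 ⇒ r8c3=7.
Step 29. [r1c3∈{9}] r1c3 has the single candidate 9. So r1c3=9.
Step 30. [r6c6∈{8}] r6c6 has the single candidate 8, so r6c6=8.
Step 31. [r7c4∈{7}] r7c4 is down to just 7, so r7c4=7.
Step 32. [r7c7∈{9}] nothing but 9 survives at r7c7. So r7c7=9.
Step 33. [r3c6∈{2}] r3c6's peers cover all but 2, so r3c6=2.
Step 34. [r2c9∈{6}] nothing but 6 survives at r2c9 ⇒ r2c9=6.
Step 35. [r7c9∈{3}] r7c9 is down to just 3, so r7c9=3.
Step 36. [r1c2∈{1}] r1c2 has the single candidate 1 ⇒ r1c2=1.
Step 37. [r1c1∈{2}] r1c1 has the single candidate 2 ⇒ r1c1=2.
Step 38. [r9c1∈{5}] nothing but 5 survives at r9c1 ⇒ r9c1=5.
Step 39. [r5c7∈{8}] r5c7 has the single candidate 8. So r5c7=8.

Answer: 2 1 9 5 6 7 4 3 8 / 4 7 8 3 1 9 2 5 6 / 3 5 6 8 4 2 7 9 1 / 7 8 3 9 2 1 5 6 4 / 1 4 2 6 3 5 8 7 9 / 9 6 5 4 7 8 3 1 2 / 6 2 1 7 5 4 9 8 3 / 8 3 7 2 9 6 1 4 5 / 5 9 4 1 8 3 6 2 7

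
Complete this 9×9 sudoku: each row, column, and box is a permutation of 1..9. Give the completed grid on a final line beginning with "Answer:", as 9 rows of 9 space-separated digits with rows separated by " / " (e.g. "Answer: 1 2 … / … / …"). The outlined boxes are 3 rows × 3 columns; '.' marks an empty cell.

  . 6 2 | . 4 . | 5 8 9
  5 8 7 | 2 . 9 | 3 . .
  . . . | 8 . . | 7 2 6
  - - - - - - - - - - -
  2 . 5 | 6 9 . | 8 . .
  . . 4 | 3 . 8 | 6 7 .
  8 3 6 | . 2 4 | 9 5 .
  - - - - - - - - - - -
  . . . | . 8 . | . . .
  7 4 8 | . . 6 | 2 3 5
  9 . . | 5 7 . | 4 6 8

Step 1. [r5c1∈{1}] r5c1's peers cover all but 1, so r5c1=1.
Step 2. [r7c7∈{1}] r7c7 has the single candidate 1. So r7c7=1.
Step 3. [r3c5∈{1,3,5}] r3c5 is the only open cell in col 5 admitting 3 ⇒ r3c5=3.
Step 4. [r6c9∈{1}] r6c9's peers cover all but 1. So r6c9=1.
Step 5. [r4c6∈{1,7}] r4c6 is the only open cell in row 4 admitting 1. So r4c6=1.
Step 6. [r1c4∈{1,7}] in row 1, 1 fits only at r1c4 ⇒ r1c4=1.
Step 7. [r7c3∈{3}] nothing but 3 survives at r7c3, so r7c3=3.
Step 8. [r9c3∈{1}] nothing but 1 survives at r9c3, so r9c3=1.
Step 9. [r7c6∈{2}] r7c6 is down to just 2, so r7c6=2.
Step 10. [r2c9∈{4}] r2c9 has the single candidate 4. So r2c9=4.
Step 11. [r3c3∈{9}] r3c3 has the single candidate 9. So r3c3=9.
Step 12. [r8c4∈{9}] only 9 remains possible at r8c4 ⇒ r8c4=9.
Step 13. [r5c5∈{5}] only 5 remains possible at r5c5. So r5c5=5.
Step 14. [r3c1∈{4}] r3c1's peers cover all but 4 ⇒ r3c1=4.
Step 15. [r7c4∈{4}] only 4 remains possible at r7c4 ⇒ r7c4=4.
Step 16. [r4c8∈{4}] only 4 remains possible at r4c8, so r4c8=4.
Step 17. [r7c2∈{5}] r7c2 has the single candidate 5, so r7c2=5.
Step 18. [r5c2∈{9}] nothing but 9 survives at r5c2. So r5c2=9.
Step 19. [r1c6∈{7}] r1c6's peers cover all but 7. So r1c6=7.
Step 20. [r4c9∈{3}] only 3 remains possible at r4c9. So r4c9=3.
Step 21. [r7c9∈{7}] r7c9 has the single candidate 7 ⇒ r7c9=7.
Step 22. [r3c6∈{5}] r3c6's peers cover all but 5 ⇒ r3c6=5.
Step 23. [r9c6∈{3}] only 3 remains possible at r9c6, so r9c6=3.
Step 24. [r3c2∈{1}] only 1 remains possible at r3c2 ⇒ r3c2=1.
Step 25. [r4c2∈{7}] r4c2 is down to just 7 ⇒ r4c2=7.
Step 26. [r7c8∈{9}] r7c8 is down to just 9, so r7c8=9.
Step 27. [r7c1∈{6}] only 6 remains possible at r7c1. So r7c1=6.
Step 28. [r2c5∈{6}] r2c5's peers cover all but 6. So r2c5=6.
Step 29. [r9c2∈{2}] r9c2 has the single candidate 2 ⇒ r9c2=2.
Step 30. [r2c8∈{1}] r2c8's peers cover all but 1 ⇒ r2c8=1.
Step 31. [r6c4∈{7}] only 7 remains possible at r6c4, so r6c4=7.
Step 32. [r1c1∈{3}] r1c1's peers cover all but 3, so r1c1=3.
Step 33. [r8c5∈{1}] only 1 remains possible at r8c5. So r8c5=1.
Step 34. [r5c9∈{2}] r5c9 is down to just 2, so r5c9=2.

Answer: 3 6 2 1 4 7 5 8 9 / 5 8 7 2 6 9 3 1 4 / 4 1 9 8 3 5 7 2 6 / 2 7 5 6 9 1 8 4 3 / 1 9 4 3 5 8 6 7 2 / 8 3 6 7 2 4 9 5 1 / 6 5 3 4 8 2 1 9 7 / 7 4 8 9 1 6 2 3 5 / 9 2 1 5 7 3 4 6 8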